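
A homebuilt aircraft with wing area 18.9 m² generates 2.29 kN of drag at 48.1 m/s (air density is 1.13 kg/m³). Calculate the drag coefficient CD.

CD = 0.0927

From D = ½ρv²S·CD, rearranging gives CD = 2D/(ρv²S).
CD = 2 × 2290 / (1.13 × 48.1² × 18.9) = 0.0927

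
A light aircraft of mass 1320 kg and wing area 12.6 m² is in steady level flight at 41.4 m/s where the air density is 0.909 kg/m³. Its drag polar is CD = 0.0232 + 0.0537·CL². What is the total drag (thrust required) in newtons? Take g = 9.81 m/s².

D = 1150 N

In steady level flight, lift balances weight: W = mg = 1320 × 9.81 = 12949 N.
q = ½ρv² = ½ × 0.909 × 41.4² = 779 Pa.
CL = W/(q·S) = 12949 / (779 × 12.6) = 1.319.
CD = 0.0232 + 0.0537 × 1.319² = 0.1167.
D = q·S·CD = 779 × 12.6 × 0.1167 = 1145 N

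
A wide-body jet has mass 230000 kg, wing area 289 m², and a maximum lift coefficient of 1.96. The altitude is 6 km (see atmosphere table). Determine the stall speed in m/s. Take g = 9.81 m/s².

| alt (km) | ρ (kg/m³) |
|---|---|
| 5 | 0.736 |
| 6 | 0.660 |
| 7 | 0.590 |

V_stall = 110 m/s

At 6 km, from the table: ρ = 0.660 kg/m³.
Weight W = mg = 230000 × 9.81 = 2.256×10^6 N.
From L = ½ρV²S·CL,max = W: V_stall = √(2W/(ρSCL,max)) = √(2·2.256×10^6/(0.66·289·1.96))
V_stall = √12070 = 110 m/s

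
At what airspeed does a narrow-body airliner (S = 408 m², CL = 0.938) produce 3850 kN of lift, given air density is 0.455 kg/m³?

v = 210 m/s

L = ½ρv²S·CL ⇒ v = √(2L/(ρ·S·CL))
v = √(2 × 3.85×10^6 / (0.455 × 408 × 0.938)) = √44220 = 210 m/s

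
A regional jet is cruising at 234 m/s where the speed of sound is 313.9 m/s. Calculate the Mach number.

M = 0.745

M = v/a = 234 / 313.9 = 0.745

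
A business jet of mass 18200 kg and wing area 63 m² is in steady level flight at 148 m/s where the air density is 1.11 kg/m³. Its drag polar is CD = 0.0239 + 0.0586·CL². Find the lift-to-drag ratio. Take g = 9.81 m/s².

L/D = 8.61

In steady level flight, lift balances weight: W = mg = 18200 × 9.81 = 1.7854×10^5 N.
Dynamic pressure q = 0.5 × 1.11 × 148² = 12160 Pa.
CL = 2W/(ρv²S) = 2×1.7854×10^5/(1.11×148²×63) = 0.2331.
CD = 0.0239 + 0.0586 × 0.2331² = 0.02708.
L/D = CL/CD = 0.2331 / 0.02708 = 8.61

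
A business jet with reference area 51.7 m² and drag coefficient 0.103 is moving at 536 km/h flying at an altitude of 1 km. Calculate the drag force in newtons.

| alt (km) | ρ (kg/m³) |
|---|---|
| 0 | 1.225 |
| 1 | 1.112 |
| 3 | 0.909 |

D = 65600 N

At 1 km, from the table: ρ = 1.112 kg/m³.
Convert speed: v = 536 km/h ÷ 3.6 = 148.9 m/s.
D = ½ρv²S·CD = ½ × 1.112 × 148.9² × 51.7 × 0.103 = 65600 N ≈ 65.6 kN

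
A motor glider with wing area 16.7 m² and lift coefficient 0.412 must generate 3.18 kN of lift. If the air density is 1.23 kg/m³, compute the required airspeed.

v = 27.4 m/s

L = ½ρv²S·CL ⇒ v = √(2L/(ρ·S·CL))
v = √(2 × 3180 / (1.23 × 16.7 × 0.412)) = √751.5 = 27.4 m/s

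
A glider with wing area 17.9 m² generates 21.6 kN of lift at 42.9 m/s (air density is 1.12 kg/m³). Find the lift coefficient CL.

CL = 1.17

From L = ½ρv²S·CL, rearranging gives CL = 2L/(ρv²S).
CL = 2 × 21600 / (1.12 × 42.9² × 17.9) = 1.17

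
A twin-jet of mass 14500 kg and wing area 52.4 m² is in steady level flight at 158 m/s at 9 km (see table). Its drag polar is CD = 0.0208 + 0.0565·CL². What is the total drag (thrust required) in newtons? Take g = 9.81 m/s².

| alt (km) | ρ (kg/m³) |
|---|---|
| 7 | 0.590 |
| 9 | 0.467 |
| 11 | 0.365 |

D = 10100 N

At 9 km, from the table: ρ = 0.467 kg/m³.
Level flight ⇒ L = W = m·g = 14500 × 9.81 = 1.4224×10^5 N.
Dynamic pressure q = 0.5 × 0.467 × 158² = 5829 Pa.
Required CL = L/(qS) = 1.4224×10^5/(5829·52.4) = 0.4657.
CD = 0.0208 + 0.0565 × 0.4657² = 0.03305.
D = q·S·CD = 5829 × 52.4 × 0.03305 = 10100 N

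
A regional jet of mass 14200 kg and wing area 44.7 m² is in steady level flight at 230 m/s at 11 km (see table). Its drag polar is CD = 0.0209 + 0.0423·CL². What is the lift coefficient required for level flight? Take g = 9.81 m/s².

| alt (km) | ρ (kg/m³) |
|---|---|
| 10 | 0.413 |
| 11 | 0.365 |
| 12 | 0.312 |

CL = 0.323

At 11 km, from the table: ρ = 0.365 kg/m³.
Level flight ⇒ L = W = m·g = 14200 × 9.81 = 1.393×10^5 N.
q = ½ρv² = ½ × 0.365 × 230² = 9654 Pa.
CL = 2W/(ρv²S) = 2×1.393×10^5/(0.365×230²×44.7) = 0.3228.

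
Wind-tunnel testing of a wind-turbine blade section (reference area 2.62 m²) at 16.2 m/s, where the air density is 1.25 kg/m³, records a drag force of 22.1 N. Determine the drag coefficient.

CD = 0.0514

From D = ½ρv²S·CD, rearranging gives CD = 2D/(ρv²S).
CD = 2 × 22.1 / (1.25 × 16.2² × 2.62) = 0.0514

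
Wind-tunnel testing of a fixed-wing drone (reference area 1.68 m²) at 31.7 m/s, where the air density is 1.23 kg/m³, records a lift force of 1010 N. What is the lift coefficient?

CL = 0.973

From L = ½ρv²S·CL, rearranging gives CL = 2L/(ρv²S).
CL = 2 × 1010 / (1.23 × 31.7² × 1.68) = 0.973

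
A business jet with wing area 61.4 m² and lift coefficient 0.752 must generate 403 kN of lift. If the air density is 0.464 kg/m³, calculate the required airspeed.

v = 194 m/s

L = ½ρv²S·CL ⇒ v = √(2L/(ρ·S·CL))
v = √(2 × 4.03×10^5 / (0.464 × 61.4 × 0.752)) = √37620 = 194 m/s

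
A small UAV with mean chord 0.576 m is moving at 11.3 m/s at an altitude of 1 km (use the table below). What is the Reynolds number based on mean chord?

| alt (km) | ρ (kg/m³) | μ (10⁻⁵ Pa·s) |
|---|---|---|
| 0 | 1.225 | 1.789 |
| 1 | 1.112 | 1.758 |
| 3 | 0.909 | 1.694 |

At 1 km, from the table: ρ = 1.112 kg/m³, μ = 1.758×10⁻⁵ Pa·s.
Re = ρ·v·c/μ = 1.112 × 11.3 × 0.576 / (1.758×10⁻⁵) = 4.12×10^5

Re = 4.12×10^5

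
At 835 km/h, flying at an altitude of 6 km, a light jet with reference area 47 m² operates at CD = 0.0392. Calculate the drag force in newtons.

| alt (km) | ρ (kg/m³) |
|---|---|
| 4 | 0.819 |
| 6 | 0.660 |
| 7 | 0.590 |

D = 32700 N

At 6 km, from the table: ρ = 0.660 kg/m³.
Convert speed: v = 835 km/h ÷ 3.6 = 231.9 m/s.
Dynamic pressure q = ½ρv² = ½ × 0.66 × 231.9² = 17750 Pa.
D = q·S·CD = 17750 × 47 × 0.0392 = 32700 N ≈ 32.7 kN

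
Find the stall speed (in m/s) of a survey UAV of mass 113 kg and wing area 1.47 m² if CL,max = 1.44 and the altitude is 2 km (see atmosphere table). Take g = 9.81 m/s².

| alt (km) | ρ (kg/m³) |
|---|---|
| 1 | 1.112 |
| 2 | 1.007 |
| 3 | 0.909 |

V_stall = 32.3 m/s

At 2 km, from the table: ρ = 1.007 kg/m³.
At stall, lift equals weight: L = W = m·g = 113 × 9.81 = 1109 N.
From L = ½ρV²S·CL,max = W: V_stall = √(2W/(ρSCL,max)) = √(2·1109/(1.007·1.47·1.44))
V_stall = √1040 = 32.3 m/s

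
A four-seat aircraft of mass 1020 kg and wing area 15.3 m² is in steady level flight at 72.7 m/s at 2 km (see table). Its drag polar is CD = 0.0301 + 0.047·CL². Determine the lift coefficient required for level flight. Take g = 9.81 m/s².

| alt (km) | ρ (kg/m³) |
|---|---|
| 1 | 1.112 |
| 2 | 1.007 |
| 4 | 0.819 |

CL = 0.246

At 2 km, from the table: ρ = 1.007 kg/m³.
In steady level flight, lift balances weight: W = mg = 1020 × 9.81 = 10006 N.
Dynamic pressure q = 0.5 × 1.007 × 72.7² = 2661 Pa.
CL = W/(q·S) = 10006 / (2661 × 15.3) = 0.2458.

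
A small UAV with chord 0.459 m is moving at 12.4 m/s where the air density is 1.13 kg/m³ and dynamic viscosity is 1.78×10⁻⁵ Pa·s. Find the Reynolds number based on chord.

Re = ρ·v·c/μ = 1.13 × 12.4 × 0.459 / (1.78×10⁻⁵) = 3.61×10^5

Re = 3.61×10^5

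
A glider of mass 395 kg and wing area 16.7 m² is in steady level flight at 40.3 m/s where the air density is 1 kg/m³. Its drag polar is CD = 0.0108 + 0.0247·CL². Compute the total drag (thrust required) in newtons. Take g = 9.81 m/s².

D = 174 N

Weight W = mg = 395 × 9.81 = 3875 N; in level flight L = W.
q = ½ρv² = ½ × 1 × 40.3² = 812 Pa.
Required CL = L/(qS) = 3875/(812·16.7) = 0.2857.
CD = 0.0108 + 0.0247 × 0.2857² = 0.01282.
D = q·S·CD = 812 × 16.7 × 0.01282 = 173.8 N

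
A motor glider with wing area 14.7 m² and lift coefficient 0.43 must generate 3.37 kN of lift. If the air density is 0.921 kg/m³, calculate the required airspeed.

L = ½ρv²S·CL ⇒ v = √(2L/(ρ·S·CL))
v = √(2 × 3370 / (0.921 × 14.7 × 0.43)) = √1158 = 34 m/s

v = 34 m/s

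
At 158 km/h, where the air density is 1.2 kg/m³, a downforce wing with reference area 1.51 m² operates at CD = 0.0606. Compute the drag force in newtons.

Convert speed: v = 158 km/h ÷ 3.6 = 43.89 m/s.
Dynamic pressure q = ½ρv² = ½ × 1.2 × 43.89² = 1156 Pa.
D = q·S·CD = 1156 × 1.51 × 0.0606 = 106 N

D = 106 N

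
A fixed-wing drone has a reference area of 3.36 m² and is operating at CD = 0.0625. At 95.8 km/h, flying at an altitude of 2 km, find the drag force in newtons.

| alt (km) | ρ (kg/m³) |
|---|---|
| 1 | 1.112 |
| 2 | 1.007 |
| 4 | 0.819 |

D = 74.9 N

At 2 km, from the table: ρ = 1.007 kg/m³.
Convert speed: v = 95.8 km/h ÷ 3.6 = 26.61 m/s.
D = ½ρv²S·CD = ½ × 1.007 × 26.61² × 3.36 × 0.0625 = 74.9 N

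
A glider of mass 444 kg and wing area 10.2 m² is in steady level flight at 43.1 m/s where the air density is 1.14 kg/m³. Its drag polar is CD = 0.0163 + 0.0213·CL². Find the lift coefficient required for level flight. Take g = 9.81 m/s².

In steady level flight, lift balances weight: W = mg = 444 × 9.81 = 4355.6 N.
q = ½ρv² = ½ × 1.14 × 43.1² = 1059 Pa.
CL = 2W/(ρv²S) = 2×4355.6/(1.14×43.1²×10.2) = 0.4033.

CL = 0.403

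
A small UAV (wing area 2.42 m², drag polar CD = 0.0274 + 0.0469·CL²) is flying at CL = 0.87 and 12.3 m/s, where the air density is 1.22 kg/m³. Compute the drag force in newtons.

CD = 0.0274 + 0.0469 × 0.87² = 0.0629
D = ½ρv²S·CD = ½ × 1.22 × 12.3² × 2.42 × 0.0629 = 14 N

D = 14 N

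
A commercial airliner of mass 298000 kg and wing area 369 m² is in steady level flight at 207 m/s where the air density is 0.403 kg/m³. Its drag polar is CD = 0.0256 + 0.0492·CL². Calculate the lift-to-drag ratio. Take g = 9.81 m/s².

Weight W = mg = 298000 × 9.81 = 2.9234×10^6 N; in level flight L = W.
Dynamic pressure q = 0.5 × 0.403 × 207² = 8634 Pa.
Required CL = L/(qS) = 2.9234×10^6/(8634·369) = 0.9176.
CD = 0.0256 + 0.0492 × 0.9176² = 0.06702.
L/D = CL/CD = 0.9176 / 0.06702 = 13.7

L/D = 13.7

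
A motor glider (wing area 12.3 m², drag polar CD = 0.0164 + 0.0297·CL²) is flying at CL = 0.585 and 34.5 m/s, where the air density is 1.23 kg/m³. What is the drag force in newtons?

D = 239 N

CD = 0.0164 + 0.0297 × 0.585² = 0.02656
D = ½ρv²S·CD = ½ × 1.23 × 34.5² × 12.3 × 0.02656 = 239 N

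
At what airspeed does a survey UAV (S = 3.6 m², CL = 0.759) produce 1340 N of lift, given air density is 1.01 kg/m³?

v = 31.2 m/s

L = ½ρv²S·CL ⇒ v = √(2L/(ρ·S·CL))
v = √(2 × 1340 / (1.01 × 3.6 × 0.759)) = √971.1 = 31.2 m/s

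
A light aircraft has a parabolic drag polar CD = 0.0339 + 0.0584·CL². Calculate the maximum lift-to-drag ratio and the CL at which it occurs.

(L/D)max = 11.2, at CL = 0.762

For CD = CD0 + K·CL², (L/D)max occurs at CL* = √(CD0/K) and equals 1/(2√(K·CD0)).
(L/D)max = 1/(2√(0.0584 × 0.0339)) = 1/(2 × 0.04449) = 11.2
CL* = √(0.0339/0.0584) = 0.762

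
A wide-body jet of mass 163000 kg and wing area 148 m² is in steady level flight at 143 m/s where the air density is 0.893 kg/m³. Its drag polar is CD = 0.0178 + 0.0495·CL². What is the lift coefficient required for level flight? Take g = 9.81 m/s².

Level flight ⇒ L = W = m·g = 163000 × 9.81 = 1.599×10^6 N.
Dynamic pressure q = 0.5 × 0.893 × 143² = 9130 Pa.
CL = W/(q·S) = 1.599×10^6 / (9130 × 148) = 1.183.

CL = 1.18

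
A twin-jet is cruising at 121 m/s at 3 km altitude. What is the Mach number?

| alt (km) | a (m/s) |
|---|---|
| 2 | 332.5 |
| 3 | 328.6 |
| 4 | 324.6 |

M = 0.368

At 3 km, from the table: a = 328.6 m/s.
M = v/a = 121 / 328.6 = 0.368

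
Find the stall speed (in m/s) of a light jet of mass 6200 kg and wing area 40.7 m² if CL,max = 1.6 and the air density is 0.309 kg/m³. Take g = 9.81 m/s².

V_stall = 77.8 m/s

Weight W = mg = 6200 × 9.81 = 60820 N.
V_stall = √(2W/(ρ·S·CL,max)) = √(2 × 60820 / (0.309 × 40.7 × 1.6))
V_stall = √6045 = 77.8 m/s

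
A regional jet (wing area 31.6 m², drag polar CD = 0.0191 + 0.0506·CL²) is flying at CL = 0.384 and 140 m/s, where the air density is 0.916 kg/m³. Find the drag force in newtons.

CD = 0.0191 + 0.0506 × 0.384² = 0.02656
D = ½ρv²S·CD = ½ × 0.916 × 140² × 31.6 × 0.02656 = 7530 N

D = 7530 N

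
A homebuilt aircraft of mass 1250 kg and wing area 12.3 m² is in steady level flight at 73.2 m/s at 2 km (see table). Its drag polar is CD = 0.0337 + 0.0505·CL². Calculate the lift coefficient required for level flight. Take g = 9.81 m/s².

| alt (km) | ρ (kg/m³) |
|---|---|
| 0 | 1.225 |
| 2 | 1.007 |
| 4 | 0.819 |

CL = 0.37

At 2 km, from the table: ρ = 1.007 kg/m³.
Weight W = mg = 1250 × 9.81 = 12262 N; in level flight L = W.
q = ½ρv² = ½ × 1.007 × 73.2² = 2698 Pa.
Required CL = L/(qS) = 12262/(2698·12.3) = 0.3695.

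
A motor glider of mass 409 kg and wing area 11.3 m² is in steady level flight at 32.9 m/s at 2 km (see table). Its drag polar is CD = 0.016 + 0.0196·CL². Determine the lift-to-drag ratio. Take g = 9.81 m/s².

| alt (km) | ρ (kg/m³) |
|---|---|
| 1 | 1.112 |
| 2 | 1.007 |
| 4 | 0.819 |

L/D = 26.8

At 2 km, from the table: ρ = 1.007 kg/m³.
Weight W = mg = 409 × 9.81 = 4012.3 N; in level flight L = W.
Dynamic pressure q = 0.5 × 1.007 × 32.9² = 545 Pa.
CL = W/(q·S) = 4012.3 / (545 × 11.3) = 0.6515.
CD = 0.016 + 0.0196 × 0.6515² = 0.02432.
L/D = CL/CD = 0.6515 / 0.02432 = 26.8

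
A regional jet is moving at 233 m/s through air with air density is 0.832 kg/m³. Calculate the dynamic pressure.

q = 22600 Pa

q = ½ρv² = ½ × 0.832 × 233² = 22600 Pa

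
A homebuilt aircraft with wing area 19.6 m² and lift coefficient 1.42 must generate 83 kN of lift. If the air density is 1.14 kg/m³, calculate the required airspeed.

L = ½ρv²S·CL ⇒ v = √(2L/(ρ·S·CL))
v = √(2 × 83000 / (1.14 × 19.6 × 1.42)) = √5232 = 72.3 m/s

v = 72.3 m/s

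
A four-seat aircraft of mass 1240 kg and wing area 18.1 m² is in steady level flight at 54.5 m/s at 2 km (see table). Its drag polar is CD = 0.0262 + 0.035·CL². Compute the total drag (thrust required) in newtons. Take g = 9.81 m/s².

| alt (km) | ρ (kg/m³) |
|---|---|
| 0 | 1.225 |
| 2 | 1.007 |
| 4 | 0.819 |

D = 901 N

At 2 km, from the table: ρ = 1.007 kg/m³.
Level flight ⇒ L = W = m·g = 1240 × 9.81 = 12164 N.
q = ½ρv² = ½ × 1.007 × 54.5² = 1496 Pa.
CL = W/(q·S) = 12164 / (1496 × 18.1) = 0.4494.
CD = 0.0262 + 0.035 × 0.4494² = 0.03327.
D = q·S·CD = 1496 × 18.1 × 0.03327 = 900.5 N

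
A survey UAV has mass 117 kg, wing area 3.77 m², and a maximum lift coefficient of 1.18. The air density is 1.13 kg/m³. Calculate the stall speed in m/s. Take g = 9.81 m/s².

V_stall = 21.4 m/s

At stall, lift equals weight: L = W = m·g = 117 × 9.81 = 1148 N.
From L = ½ρV²S·CL,max = W: V_stall = √(2W/(ρSCL,max)) = √(2·1148/(1.13·3.77·1.18))
V_stall = √456.6 = 21.4 m/s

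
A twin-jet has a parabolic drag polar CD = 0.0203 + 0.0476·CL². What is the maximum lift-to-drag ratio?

(L/D)max = 16.1

For CD = CD0 + K·CL², (L/D)max occurs at CL* = √(CD0/K) and equals 1/(2√(K·CD0)).
(L/D)max = 1/(2√(0.0476 × 0.0203)) = 1/(2 × 0.03109) = 16.1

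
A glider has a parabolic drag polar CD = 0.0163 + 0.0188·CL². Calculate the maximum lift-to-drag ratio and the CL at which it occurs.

(L/D)max = 28.6, at CL = 0.931

For CD = CD0 + K·CL², (L/D)max occurs at CL* = √(CD0/K) and equals 1/(2√(K·CD0)).
(L/D)max = 1/(2√(0.0188 × 0.0163)) = 1/(2 × 0.01751) = 28.6
CL* = √(0.0163/0.0188) = 0.931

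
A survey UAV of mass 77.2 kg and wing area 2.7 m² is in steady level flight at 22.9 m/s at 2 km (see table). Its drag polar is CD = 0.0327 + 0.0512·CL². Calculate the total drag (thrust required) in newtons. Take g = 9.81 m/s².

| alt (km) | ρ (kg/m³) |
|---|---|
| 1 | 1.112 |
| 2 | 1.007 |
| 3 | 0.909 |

D = 64.5 N

At 2 km, from the table: ρ = 1.007 kg/m³.
Weight W = mg = 77.2 × 9.81 = 757.33 N; in level flight L = W.
Dynamic pressure q = 0.5 × 1.007 × 22.9² = 264 Pa.
CL = W/(q·S) = 757.33 / (264 × 2.7) = 1.062.
CD = 0.0327 + 0.0512 × 1.062² = 0.09048.
D = q·S·CD = 264 × 2.7 × 0.09048 = 64.5 N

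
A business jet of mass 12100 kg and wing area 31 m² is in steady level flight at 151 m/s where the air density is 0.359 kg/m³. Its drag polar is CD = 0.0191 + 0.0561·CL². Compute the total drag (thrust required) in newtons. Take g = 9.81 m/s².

In steady level flight, lift balances weight: W = mg = 12100 × 9.81 = 1.187×10^5 N.
q = ½ρv² = ½ × 0.359 × 151² = 4093 Pa.
Required CL = L/(qS) = 1.187×10^5/(4093·31) = 0.9356.
CD = 0.0191 + 0.0561 × 0.9356² = 0.0682.
D = q·S·CD = 4093 × 31 × 0.0682 = 8653 N

D = 8650 N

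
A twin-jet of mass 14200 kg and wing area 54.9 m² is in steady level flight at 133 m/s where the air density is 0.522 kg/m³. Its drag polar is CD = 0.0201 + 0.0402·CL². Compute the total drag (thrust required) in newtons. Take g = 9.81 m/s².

D = 8170 N

Weight W = mg = 14200 × 9.81 = 1.393×10^5 N; in level flight L = W.
Dynamic pressure q = 0.5 × 0.522 × 133² = 4617 Pa.
Required CL = L/(qS) = 1.393×10^5/(4617·54.9) = 0.5496.
CD = 0.0201 + 0.0402 × 0.5496² = 0.03224.
D = q·S·CD = 4617 × 54.9 × 0.03224 = 8172 N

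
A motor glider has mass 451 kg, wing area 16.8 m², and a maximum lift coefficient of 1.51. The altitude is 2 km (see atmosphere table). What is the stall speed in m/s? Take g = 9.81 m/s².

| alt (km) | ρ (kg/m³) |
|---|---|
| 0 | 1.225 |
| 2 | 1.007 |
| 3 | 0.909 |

V_stall = 18.6 m/s

At 2 km, from the table: ρ = 1.007 kg/m³.
Stall occurs when L = W at CL,max. W = mg = 451 × 9.81 = 4424 N.
From L = ½ρV²S·CL,max = W: V_stall = √(2W/(ρSCL,max)) = √(2·4424/(1.007·16.8·1.51))
V_stall = √346.4 = 18.6 m/s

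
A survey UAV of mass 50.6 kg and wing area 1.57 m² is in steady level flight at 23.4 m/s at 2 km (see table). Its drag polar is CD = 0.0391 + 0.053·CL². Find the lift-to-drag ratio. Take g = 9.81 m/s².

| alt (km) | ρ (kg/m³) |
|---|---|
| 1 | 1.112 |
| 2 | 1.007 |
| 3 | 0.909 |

L/D = 10.5

At 2 km, from the table: ρ = 1.007 kg/m³.
Level flight ⇒ L = W = m·g = 50.6 × 9.81 = 496.39 N.
Dynamic pressure q = 0.5 × 1.007 × 23.4² = 275.7 Pa.
CL = W/(q·S) = 496.39 / (275.7 × 1.57) = 1.147.
CD = 0.0391 + 0.053 × 1.147² = 0.1088.
L/D = CL/CD = 1.147 / 0.1088 = 10.5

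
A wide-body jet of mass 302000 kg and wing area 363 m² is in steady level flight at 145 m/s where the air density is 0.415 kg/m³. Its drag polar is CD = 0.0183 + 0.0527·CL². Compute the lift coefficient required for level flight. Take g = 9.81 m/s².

CL = 1.87

In steady level flight, lift balances weight: W = mg = 302000 × 9.81 = 2.9626×10^6 N.
q = ½ρv² = ½ × 0.415 × 145² = 4363 Pa.
Required CL = L/(qS) = 2.9626×10^6/(4363·363) = 1.871.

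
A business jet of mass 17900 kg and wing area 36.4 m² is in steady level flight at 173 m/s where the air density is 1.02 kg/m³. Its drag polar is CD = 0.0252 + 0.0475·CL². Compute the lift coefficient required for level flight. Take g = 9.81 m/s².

In steady level flight, lift balances weight: W = mg = 17900 × 9.81 = 1.756×10^5 N.
Dynamic pressure q = 0.5 × 1.02 × 173² = 15260 Pa.
CL = W/(q·S) = 1.756×10^5 / (15260 × 36.4) = 0.3161.

CL = 0.316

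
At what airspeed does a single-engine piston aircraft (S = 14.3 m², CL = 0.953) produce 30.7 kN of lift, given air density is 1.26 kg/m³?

v = 59.8 m/s

L = ½ρv²S·CL ⇒ v = √(2L/(ρ·S·CL))
v = √(2 × 30700 / (1.26 × 14.3 × 0.953)) = √3576 = 59.8 m/s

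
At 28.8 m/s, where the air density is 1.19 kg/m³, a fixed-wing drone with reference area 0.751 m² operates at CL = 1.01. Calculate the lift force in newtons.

L = 374 N

L = ½ρv²S·CL = ½ × 1.19 × 28.8² × 0.751 × 1.01 = 374 N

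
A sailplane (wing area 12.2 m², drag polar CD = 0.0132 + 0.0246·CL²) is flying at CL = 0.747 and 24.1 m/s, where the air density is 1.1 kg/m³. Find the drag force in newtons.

CD = 0.0132 + 0.0246 × 0.747² = 0.02693
D = ½ρv²S·CD = ½ × 1.1 × 24.1² × 12.2 × 0.02693 = 105 N

D = 105 N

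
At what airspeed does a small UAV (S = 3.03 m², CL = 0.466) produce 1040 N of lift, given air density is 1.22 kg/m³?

L = ½ρv²S·CL ⇒ v = √(2L/(ρ·S·CL))
v = √(2 × 1040 / (1.22 × 3.03 × 0.466)) = √1207 = 34.7 m/s

v = 34.7 m/s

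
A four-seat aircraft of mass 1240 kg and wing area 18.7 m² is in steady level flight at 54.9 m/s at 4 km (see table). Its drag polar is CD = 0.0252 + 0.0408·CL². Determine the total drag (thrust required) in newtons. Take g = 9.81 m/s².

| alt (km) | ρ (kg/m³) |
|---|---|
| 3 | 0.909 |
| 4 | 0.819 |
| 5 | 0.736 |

At 4 km, from the table: ρ = 0.819 kg/m³.
Level flight ⇒ L = W = m·g = 1240 × 9.81 = 12164 N.
q = ½ρv² = ½ × 0.819 × 54.9² = 1234 Pa.
Required CL = L/(qS) = 12164/(1234·18.7) = 0.527.
CD = 0.0252 + 0.0408 × 0.527² = 0.03653.
D = q·S·CD = 1234 × 18.7 × 0.03653 = 843.2 N

D = 843 N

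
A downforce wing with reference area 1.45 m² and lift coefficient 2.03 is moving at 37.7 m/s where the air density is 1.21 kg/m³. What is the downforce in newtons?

Dynamic pressure q = ½ρv² = ½ × 1.21 × 37.7² = 859.9 Pa.
L = q·S·CL = 859.9 × 1.45 × 2.03 = 2530 N

L = 2530 N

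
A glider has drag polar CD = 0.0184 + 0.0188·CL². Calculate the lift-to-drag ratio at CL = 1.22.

L/D = 26.3

CD = 0.0184 + 0.0188 × 1.22² = 0.04638
L/D = CL/CD = 1.22 / 0.04638 = 26.3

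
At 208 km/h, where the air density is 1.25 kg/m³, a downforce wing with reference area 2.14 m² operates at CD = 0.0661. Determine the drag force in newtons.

Convert speed: v = 208 km/h ÷ 3.6 = 57.78 m/s.
Dynamic pressure q = ½ρv² = ½ × 1.25 × 57.78² = 2086 Pa.
D = q·S·CD = 2086 × 2.14 × 0.0661 = 295 N

D = 295 N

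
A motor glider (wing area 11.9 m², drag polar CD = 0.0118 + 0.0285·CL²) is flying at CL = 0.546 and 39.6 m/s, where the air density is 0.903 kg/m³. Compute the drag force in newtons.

CD = 0.0118 + 0.0285 × 0.546² = 0.0203
D = ½ρv²S·CD = ½ × 0.903 × 39.6² × 11.9 × 0.0203 = 171 N

D = 171 N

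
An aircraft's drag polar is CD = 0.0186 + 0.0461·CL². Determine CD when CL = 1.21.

CD = 0.0861

CD = 0.0186 + 0.0461 × 1.21² = 0.0186 + 0.0675 = 0.0861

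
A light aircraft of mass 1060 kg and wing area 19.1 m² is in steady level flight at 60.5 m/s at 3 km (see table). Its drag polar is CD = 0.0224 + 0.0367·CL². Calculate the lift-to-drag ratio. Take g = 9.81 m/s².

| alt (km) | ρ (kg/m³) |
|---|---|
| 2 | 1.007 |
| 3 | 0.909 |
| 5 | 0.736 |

L/D = 12.4

At 3 km, from the table: ρ = 0.909 kg/m³.
In steady level flight, lift balances weight: W = mg = 1060 × 9.81 = 10399 N.
q = ½ρv² = ½ × 0.909 × 60.5² = 1664 Pa.
CL = 2W/(ρv²S) = 2×10399/(0.909×60.5²×19.1) = 0.3273.
CD = 0.0224 + 0.0367 × 0.3273² = 0.02633.
L/D = CL/CD = 0.3273 / 0.02633 = 12.4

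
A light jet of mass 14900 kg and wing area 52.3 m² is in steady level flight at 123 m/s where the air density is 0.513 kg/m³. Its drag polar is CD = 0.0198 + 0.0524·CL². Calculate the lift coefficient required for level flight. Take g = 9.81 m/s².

In steady level flight, lift balances weight: W = mg = 14900 × 9.81 = 1.4617×10^5 N.
q = ½ρv² = ½ × 0.513 × 123² = 3881 Pa.
CL = W/(q·S) = 1.4617×10^5 / (3881 × 52.3) = 0.7202.

CL = 0.72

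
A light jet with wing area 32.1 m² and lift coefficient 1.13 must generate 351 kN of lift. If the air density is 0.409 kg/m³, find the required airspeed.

v = 218 m/s

L = ½ρv²S·CL ⇒ v = √(2L/(ρ·S·CL))
v = √(2 × 3.51×10^5 / (0.409 × 32.1 × 1.13)) = √47320 = 218 m/s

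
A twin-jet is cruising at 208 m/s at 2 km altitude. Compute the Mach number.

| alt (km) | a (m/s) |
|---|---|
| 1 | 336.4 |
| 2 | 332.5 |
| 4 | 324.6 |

M = 0.626

At 2 km, from the table: a = 332.5 m/s.
M = v/a = 208 / 332.5 = 0.626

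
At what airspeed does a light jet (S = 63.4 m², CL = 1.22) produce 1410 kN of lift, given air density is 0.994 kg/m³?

v = 192 m/s

L = ½ρv²S·CL ⇒ v = √(2L/(ρ·S·CL))
v = √(2 × 1.41×10^6 / (0.994 × 63.4 × 1.22)) = √36680 = 192 m/s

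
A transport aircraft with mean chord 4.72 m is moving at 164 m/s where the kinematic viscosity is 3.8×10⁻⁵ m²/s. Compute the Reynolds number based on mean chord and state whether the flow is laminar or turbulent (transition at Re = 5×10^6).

Re = v·c/ν = 164 × 4.72 / (3.8×10⁻⁵) = 2.04×10^7
Since 2.04×10^7 > 5×10^6, the flow is turbulent.

Re = 2.04×10^7 (turbulent)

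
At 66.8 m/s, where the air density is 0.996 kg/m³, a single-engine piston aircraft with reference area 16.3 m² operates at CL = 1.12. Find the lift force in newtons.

L = ½ρv²S·CL = ½ × 0.996 × 66.8² × 16.3 × 1.12 = 40600 N ≈ 40.6 kN

L = 40600 N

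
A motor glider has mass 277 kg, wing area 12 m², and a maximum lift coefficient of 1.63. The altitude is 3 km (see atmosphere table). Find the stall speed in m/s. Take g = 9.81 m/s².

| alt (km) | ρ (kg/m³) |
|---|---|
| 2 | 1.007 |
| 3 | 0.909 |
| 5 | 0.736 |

V_stall = 17.5 m/s

At 3 km, from the table: ρ = 0.909 kg/m³.
At stall, lift equals weight: L = W = m·g = 277 × 9.81 = 2717 N.
V_stall = √(2W/(ρ·S·CL,max)) = √(2 × 2717 / (0.909 × 12 × 1.63))
V_stall = √305.7 = 17.5 m/s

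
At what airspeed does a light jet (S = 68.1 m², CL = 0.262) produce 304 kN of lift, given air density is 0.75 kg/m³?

L = ½ρv²S·CL ⇒ v = √(2L/(ρ·S·CL))
v = √(2 × 3.04×10^5 / (0.75 × 68.1 × 0.262)) = √45440 = 213 m/s

v = 213 m/s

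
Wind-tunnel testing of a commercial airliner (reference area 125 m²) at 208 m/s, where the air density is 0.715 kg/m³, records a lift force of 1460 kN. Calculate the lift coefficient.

CL = 0.755

From L = ½ρv²S·CL, rearranging gives CL = 2L/(ρv²S).
CL = 2 × 1.46×10^6 / (0.715 × 208² × 125) = 0.755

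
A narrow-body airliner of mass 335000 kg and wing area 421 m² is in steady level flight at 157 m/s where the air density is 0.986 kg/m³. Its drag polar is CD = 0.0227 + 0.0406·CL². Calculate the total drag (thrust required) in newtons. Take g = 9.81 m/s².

D = 2.02×10^5 N

Weight W = mg = 335000 × 9.81 = 3.2864×10^6 N; in level flight L = W.
q = ½ρv² = ½ × 0.986 × 157² = 12150 Pa.
CL = W/(q·S) = 3.2864×10^6 / (12150 × 421) = 0.6424.
CD = 0.0227 + 0.0406 × 0.6424² = 0.03945.
D = q·S·CD = 12150 × 421 × 0.03945 = 2.018×10^5 N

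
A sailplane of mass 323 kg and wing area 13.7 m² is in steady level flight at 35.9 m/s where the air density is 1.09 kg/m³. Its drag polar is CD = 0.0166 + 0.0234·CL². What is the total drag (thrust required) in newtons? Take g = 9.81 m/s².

D = 184 N

In steady level flight, lift balances weight: W = mg = 323 × 9.81 = 3168.6 N.
q = ½ρv² = ½ × 1.09 × 35.9² = 702.4 Pa.
CL = W/(q·S) = 3168.6 / (702.4 × 13.7) = 0.3293.
CD = 0.0166 + 0.0234 × 0.3293² = 0.01914.
D = q·S·CD = 702.4 × 13.7 × 0.01914 = 184.2 N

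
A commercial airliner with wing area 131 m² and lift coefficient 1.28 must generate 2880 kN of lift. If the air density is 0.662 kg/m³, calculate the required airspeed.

v = 228 m/s

L = ½ρv²S·CL ⇒ v = √(2L/(ρ·S·CL))
v = √(2 × 2.88×10^6 / (0.662 × 131 × 1.28)) = √51890 = 228 m/s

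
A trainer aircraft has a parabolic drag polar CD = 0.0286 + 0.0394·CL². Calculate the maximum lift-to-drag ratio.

(L/D)max = 14.9

For CD = CD0 + K·CL², (L/D)max occurs at CL* = √(CD0/K) and equals 1/(2√(K·CD0)).
(L/D)max = 1/(2√(0.0394 × 0.0286)) = 1/(2 × 0.03357) = 14.9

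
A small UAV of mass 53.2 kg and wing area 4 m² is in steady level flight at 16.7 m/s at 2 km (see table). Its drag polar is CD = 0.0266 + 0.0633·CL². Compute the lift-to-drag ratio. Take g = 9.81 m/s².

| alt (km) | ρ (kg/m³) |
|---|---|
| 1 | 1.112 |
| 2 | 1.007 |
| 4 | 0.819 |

At 2 km, from the table: ρ = 1.007 kg/m³.
Level flight ⇒ L = W = m·g = 53.2 × 9.81 = 521.89 N.
Dynamic pressure q = 0.5 × 1.007 × 16.7² = 140.4 Pa.
CL = W/(q·S) = 521.89 / (140.4 × 4) = 0.9292.
CD = 0.0266 + 0.0633 × 0.9292² = 0.08125.
L/D = CL/CD = 0.9292 / 0.08125 = 11.4

L/D = 11.4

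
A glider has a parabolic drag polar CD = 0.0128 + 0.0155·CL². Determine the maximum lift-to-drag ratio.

For CD = CD0 + K·CL², (L/D)max occurs at CL* = √(CD0/K) and equals 1/(2√(K·CD0)).
(L/D)max = 1/(2√(0.0155 × 0.0128)) = 1/(2 × 0.01409) = 35.5

(L/D)max = 35.5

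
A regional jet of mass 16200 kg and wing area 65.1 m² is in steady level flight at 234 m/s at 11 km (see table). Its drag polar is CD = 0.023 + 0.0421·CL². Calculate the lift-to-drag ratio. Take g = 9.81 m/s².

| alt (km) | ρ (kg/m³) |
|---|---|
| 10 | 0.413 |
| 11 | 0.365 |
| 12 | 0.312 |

At 11 km, from the table: ρ = 0.365 kg/m³.
Level flight ⇒ L = W = m·g = 16200 × 9.81 = 1.5892×10^5 N.
Dynamic pressure q = 0.5 × 0.365 × 234² = 9993 Pa.
Required CL = L/(qS) = 1.5892×10^5/(9993·65.1) = 0.2443.
CD = 0.023 + 0.0421 × 0.2443² = 0.02551.
L/D = CL/CD = 0.2443 / 0.02551 = 9.58

L/D = 9.58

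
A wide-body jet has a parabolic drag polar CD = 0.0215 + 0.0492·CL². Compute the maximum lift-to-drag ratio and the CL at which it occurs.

For CD = CD0 + K·CL², (L/D)max occurs at CL* = √(CD0/K) and equals 1/(2√(K·CD0)).
(L/D)max = 1/(2√(0.0492 × 0.0215)) = 1/(2 × 0.03252) = 15.4
CL* = √(0.0215/0.0492) = 0.661

(L/D)max = 15.4, at CL = 0.661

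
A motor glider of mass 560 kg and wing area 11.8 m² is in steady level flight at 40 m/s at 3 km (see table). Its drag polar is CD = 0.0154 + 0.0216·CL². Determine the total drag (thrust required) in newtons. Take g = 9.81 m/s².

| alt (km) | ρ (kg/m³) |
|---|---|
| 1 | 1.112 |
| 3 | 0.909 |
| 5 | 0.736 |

D = 208 N

At 3 km, from the table: ρ = 0.909 kg/m³.
Weight W = mg = 560 × 9.81 = 5493.6 N; in level flight L = W.
q = ½ρv² = ½ × 0.909 × 40² = 727.2 Pa.
CL = W/(q·S) = 5493.6 / (727.2 × 11.8) = 0.6402.
CD = 0.0154 + 0.0216 × 0.6402² = 0.02425.
D = q·S·CD = 727.2 × 11.8 × 0.02425 = 208.1 N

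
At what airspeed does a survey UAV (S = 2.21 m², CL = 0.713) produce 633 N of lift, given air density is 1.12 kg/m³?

L = ½ρv²S·CL ⇒ v = √(2L/(ρ·S·CL))
v = √(2 × 633 / (1.12 × 2.21 × 0.713)) = √717.4 = 26.8 m/s

v = 26.8 m/s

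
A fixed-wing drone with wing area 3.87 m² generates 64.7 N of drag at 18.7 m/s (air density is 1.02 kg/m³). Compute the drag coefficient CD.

From D = ½ρv²S·CD, rearranging gives CD = 2D/(ρv²S).
CD = 2 × 64.7 / (1.02 × 18.7² × 3.87) = 0.0937

CD = 0.0937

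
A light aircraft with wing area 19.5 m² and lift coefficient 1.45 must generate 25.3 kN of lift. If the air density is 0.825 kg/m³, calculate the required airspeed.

L = ½ρv²S·CL ⇒ v = √(2L/(ρ·S·CL))
v = √(2 × 25300 / (0.825 × 19.5 × 1.45)) = √2169 = 46.6 m/s

v = 46.6 m/s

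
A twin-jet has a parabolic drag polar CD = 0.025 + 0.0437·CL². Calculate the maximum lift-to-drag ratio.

For CD = CD0 + K·CL², (L/D)max occurs at CL* = √(CD0/K) and equals 1/(2√(K·CD0)).
(L/D)max = 1/(2√(0.0437 × 0.025)) = 1/(2 × 0.03305) = 15.1

(L/D)max = 15.1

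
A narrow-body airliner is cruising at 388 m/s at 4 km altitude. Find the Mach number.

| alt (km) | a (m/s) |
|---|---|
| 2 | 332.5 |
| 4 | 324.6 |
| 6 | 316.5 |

At 4 km, from the table: a = 324.6 m/s.
M = v/a = 388 / 324.6 = 1.2

M = 1.2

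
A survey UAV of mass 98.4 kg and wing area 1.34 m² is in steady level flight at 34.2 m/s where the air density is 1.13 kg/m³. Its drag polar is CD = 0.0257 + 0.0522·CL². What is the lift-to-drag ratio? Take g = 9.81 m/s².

Weight W = mg = 98.4 × 9.81 = 965.3 N; in level flight L = W.
q = ½ρv² = ½ × 1.13 × 34.2² = 660.8 Pa.
Required CL = L/(qS) = 965.3/(660.8·1.34) = 1.09.
CD = 0.0257 + 0.0522 × 1.09² = 0.08773.
L/D = CL/CD = 1.09 / 0.08773 = 12.4

L/D = 12.4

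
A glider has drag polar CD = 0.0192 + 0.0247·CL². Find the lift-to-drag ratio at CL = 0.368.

L/D = 16.3

CD = 0.0192 + 0.0247 × 0.368² = 0.02254
L/D = CL/CD = 0.368 / 0.02254 = 16.3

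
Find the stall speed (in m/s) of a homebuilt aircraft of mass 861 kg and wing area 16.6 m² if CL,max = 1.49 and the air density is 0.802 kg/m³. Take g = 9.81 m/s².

V_stall = 29.2 m/s

Weight W = mg = 861 × 9.81 = 8446 N.
From L = ½ρV²S·CL,max = W: V_stall = √(2W/(ρSCL,max)) = √(2·8446/(0.802·16.6·1.49))
V_stall = √851.6 = 29.2 m/s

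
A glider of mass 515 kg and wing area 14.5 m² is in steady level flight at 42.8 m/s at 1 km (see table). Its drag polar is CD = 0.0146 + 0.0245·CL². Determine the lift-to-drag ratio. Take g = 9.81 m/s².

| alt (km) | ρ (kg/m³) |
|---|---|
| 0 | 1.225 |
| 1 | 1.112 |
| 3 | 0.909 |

At 1 km, from the table: ρ = 1.112 kg/m³.
Level flight ⇒ L = W = m·g = 515 × 9.81 = 5052.2 N.
Dynamic pressure q = 0.5 × 1.112 × 42.8² = 1019 Pa.
CL = 2W/(ρv²S) = 2×5052.2/(1.112×42.8²×14.5) = 0.3421.
CD = 0.0146 + 0.0245 × 0.3421² = 0.01747.
L/D = CL/CD = 0.3421 / 0.01747 = 19.6

L/D = 19.6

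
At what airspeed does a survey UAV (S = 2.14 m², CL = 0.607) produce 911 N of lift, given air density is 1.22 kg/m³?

L = ½ρv²S·CL ⇒ v = √(2L/(ρ·S·CL))
v = √(2 × 911 / (1.22 × 2.14 × 0.607)) = √1150 = 33.9 m/s

v = 33.9 m/s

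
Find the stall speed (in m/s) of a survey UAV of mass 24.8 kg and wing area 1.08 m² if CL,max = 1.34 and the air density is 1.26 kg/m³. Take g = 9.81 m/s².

Weight W = mg = 24.8 × 9.81 = 243.3 N.
From L = ½ρV²S·CL,max = W: V_stall = √(2W/(ρSCL,max)) = √(2·243.3/(1.26·1.08·1.34))
V_stall = √266.8 = 16.3 m/s

V_stall = 16.3 m/s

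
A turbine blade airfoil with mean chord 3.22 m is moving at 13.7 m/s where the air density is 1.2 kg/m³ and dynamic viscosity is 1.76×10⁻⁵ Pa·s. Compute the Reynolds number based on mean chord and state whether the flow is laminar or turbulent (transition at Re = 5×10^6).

Re = 3.01×10^6 (laminar)

Re = ρ·v·c/μ = 1.2 × 13.7 × 3.22 / (1.76×10⁻⁵) = 3.01×10^6
Since 3.01×10^6 < 5×10^6, the flow is laminar.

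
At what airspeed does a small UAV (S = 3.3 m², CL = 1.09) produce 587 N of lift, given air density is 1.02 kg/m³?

v = 17.9 m/s

L = ½ρv²S·CL ⇒ v = √(2L/(ρ·S·CL))
v = √(2 × 587 / (1.02 × 3.3 × 1.09)) = √320 = 17.9 m/s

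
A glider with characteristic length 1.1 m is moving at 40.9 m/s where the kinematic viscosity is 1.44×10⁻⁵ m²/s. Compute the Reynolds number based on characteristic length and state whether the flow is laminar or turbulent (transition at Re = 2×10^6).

Re = 3.12×10^6 (turbulent)

Re = v·c/ν = 40.9 × 1.1 / (1.44×10⁻⁵) = 3.12×10^6
Since 3.12×10^6 > 2×10^6, the flow is turbulent.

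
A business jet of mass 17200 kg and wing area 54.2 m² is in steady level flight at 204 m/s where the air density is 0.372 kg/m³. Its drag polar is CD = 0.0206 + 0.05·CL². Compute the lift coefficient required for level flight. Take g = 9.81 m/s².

In steady level flight, lift balances weight: W = mg = 17200 × 9.81 = 1.6873×10^5 N.
Dynamic pressure q = 0.5 × 0.372 × 204² = 7741 Pa.
Required CL = L/(qS) = 1.6873×10^5/(7741·54.2) = 0.4022.

CL = 0.402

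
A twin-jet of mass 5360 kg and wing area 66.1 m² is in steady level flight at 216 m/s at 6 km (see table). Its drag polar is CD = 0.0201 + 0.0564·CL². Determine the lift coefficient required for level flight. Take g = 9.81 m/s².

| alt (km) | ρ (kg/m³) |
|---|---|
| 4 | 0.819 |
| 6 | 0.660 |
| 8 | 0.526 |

At 6 km, from the table: ρ = 0.660 kg/m³.
Level flight ⇒ L = W = m·g = 5360 × 9.81 = 52582 N.
q = ½ρv² = ½ × 0.66 × 216² = 15400 Pa.
CL = 2W/(ρv²S) = 2×52582/(0.66×216²×66.1) = 0.05167.

CL = 0.0517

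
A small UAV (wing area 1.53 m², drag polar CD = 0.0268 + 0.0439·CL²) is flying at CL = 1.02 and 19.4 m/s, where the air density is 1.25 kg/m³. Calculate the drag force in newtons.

CD = 0.0268 + 0.0439 × 1.02² = 0.07247
D = ½ρv²S·CD = ½ × 1.25 × 19.4² × 1.53 × 0.07247 = 26.1 N

D = 26.1 N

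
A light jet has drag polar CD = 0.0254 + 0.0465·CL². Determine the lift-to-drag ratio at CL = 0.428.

L/D = 12.6

CD = 0.0254 + 0.0465 × 0.428² = 0.03392
L/D = CL/CD = 0.428 / 0.03392 = 12.6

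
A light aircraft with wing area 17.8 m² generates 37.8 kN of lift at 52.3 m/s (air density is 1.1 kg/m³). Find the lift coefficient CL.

CL = 1.41

From L = ½ρv²S·CL, rearranging gives CL = 2L/(ρv²S).
CL = 2 × 37800 / (1.1 × 52.3² × 17.8) = 1.41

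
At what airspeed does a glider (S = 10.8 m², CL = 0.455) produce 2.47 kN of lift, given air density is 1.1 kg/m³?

L = ½ρv²S·CL ⇒ v = √(2L/(ρ·S·CL))
v = √(2 × 2470 / (1.1 × 10.8 × 0.455)) = √913.9 = 30.2 m/s

v = 30.2 m/s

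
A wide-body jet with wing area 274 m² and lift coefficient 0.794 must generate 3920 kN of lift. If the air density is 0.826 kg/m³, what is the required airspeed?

v = 209 m/s

L = ½ρv²S·CL ⇒ v = √(2L/(ρ·S·CL))
v = √(2 × 3.92×10^6 / (0.826 × 274 × 0.794)) = √43630 = 209 m/s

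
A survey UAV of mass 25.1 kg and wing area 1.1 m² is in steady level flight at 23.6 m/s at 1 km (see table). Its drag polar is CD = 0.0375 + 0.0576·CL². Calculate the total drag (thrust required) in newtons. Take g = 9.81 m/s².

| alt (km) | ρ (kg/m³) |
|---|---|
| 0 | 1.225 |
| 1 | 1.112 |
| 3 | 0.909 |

At 1 km, from the table: ρ = 1.112 kg/m³.
In steady level flight, lift balances weight: W = mg = 25.1 × 9.81 = 246.23 N.
q = ½ρv² = ½ × 1.112 × 23.6² = 309.7 Pa.
CL = 2W/(ρv²S) = 2×246.23/(1.112×23.6²×1.1) = 0.7229.
CD = 0.0375 + 0.0576 × 0.7229² = 0.0676.
D = q·S·CD = 309.7 × 1.1 × 0.0676 = 23.03 N

D = 23 N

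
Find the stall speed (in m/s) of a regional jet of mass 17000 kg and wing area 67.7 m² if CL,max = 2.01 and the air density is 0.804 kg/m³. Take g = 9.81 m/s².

At stall, lift equals weight: L = W = m·g = 17000 × 9.81 = 1.668×10^5 N.
From L = ½ρV²S·CL,max = W: V_stall = √(2W/(ρSCL,max)) = √(2·1.668×10^5/(0.804·67.7·2.01))
V_stall = √3049 = 55.2 m/s

V_stall = 55.2 m/s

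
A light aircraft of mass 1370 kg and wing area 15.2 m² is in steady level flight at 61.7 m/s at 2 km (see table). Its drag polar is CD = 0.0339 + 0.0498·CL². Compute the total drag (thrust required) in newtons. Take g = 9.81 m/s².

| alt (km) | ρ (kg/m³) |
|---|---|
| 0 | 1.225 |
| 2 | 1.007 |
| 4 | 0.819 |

At 2 km, from the table: ρ = 1.007 kg/m³.
Weight W = mg = 1370 × 9.81 = 13440 N; in level flight L = W.
q = ½ρv² = ½ × 1.007 × 61.7² = 1917 Pa.
Required CL = L/(qS) = 13440/(1917·15.2) = 0.4613.
CD = 0.0339 + 0.0498 × 0.4613² = 0.0445.
D = q·S·CD = 1917 × 15.2 × 0.0445 = 1296 N

D = 1300 N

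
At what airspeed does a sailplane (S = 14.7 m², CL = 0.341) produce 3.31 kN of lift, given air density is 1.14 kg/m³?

v = 34 m/s

L = ½ρv²S·CL ⇒ v = √(2L/(ρ·S·CL))
v = √(2 × 3310 / (1.14 × 14.7 × 0.341)) = √1158 = 34 m/s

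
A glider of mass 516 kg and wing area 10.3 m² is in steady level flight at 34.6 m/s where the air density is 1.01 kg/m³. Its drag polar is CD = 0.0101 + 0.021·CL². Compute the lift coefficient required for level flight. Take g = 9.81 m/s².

In steady level flight, lift balances weight: W = mg = 516 × 9.81 = 5062 N.
q = ½ρv² = ½ × 1.01 × 34.6² = 604.6 Pa.
CL = 2W/(ρv²S) = 2×5062/(1.01×34.6²×10.3) = 0.8129.

CL = 0.813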